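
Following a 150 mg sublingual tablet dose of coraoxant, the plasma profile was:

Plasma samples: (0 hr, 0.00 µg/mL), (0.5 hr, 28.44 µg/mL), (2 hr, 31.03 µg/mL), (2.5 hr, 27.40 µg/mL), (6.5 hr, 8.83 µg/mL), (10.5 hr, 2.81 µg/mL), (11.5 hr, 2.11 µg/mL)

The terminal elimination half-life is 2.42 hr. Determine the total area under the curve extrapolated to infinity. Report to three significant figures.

Trapezoidal AUC_0→11.5:
  [0→0.5]: (0.00+28.44)/2 × 0.5 = 7.11
  [0.5→2]: (28.44+31.03)/2 × 1.5 = 44.6025
  [2→2.5]: (31.03+27.40)/2 × 0.5 = 14.6075
  [2.5→6.5]: (27.40+8.83)/2 × 4 = 72.46
  [6.5→10.5]: (8.83+2.81)/2 × 4 = 23.28
  [10.5→11.5]: (2.81+2.11)/2 × 1 = 2.46
  Sum = 164.52 µg/mL·hr
k_e = ln2 / t½ = 0.693147 / 2.42 = 0.2864 hr^-1
Extrapolated tail: C_last / k_e = 2.11 / 0.2864 = 7.367
AUC_0→∞ = 164.52 + 7.367 = 171.887 µg/mL·hr

AUC = 172 µg/mL·hr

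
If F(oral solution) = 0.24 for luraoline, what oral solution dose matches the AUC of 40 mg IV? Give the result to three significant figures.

For equal systemic exposure: F × D_ev = D_iv
D_ev = D_iv / F = 40 / 0.24 = 166.667 mg

D_oral = 167 mg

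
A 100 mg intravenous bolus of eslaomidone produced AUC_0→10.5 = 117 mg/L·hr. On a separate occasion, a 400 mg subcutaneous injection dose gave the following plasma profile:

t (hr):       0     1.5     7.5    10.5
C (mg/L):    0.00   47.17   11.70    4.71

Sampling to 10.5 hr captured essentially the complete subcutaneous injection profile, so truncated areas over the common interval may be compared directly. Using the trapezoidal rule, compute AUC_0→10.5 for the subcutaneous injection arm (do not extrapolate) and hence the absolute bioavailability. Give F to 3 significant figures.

F = 0.506

Trapezoidal AUC_0→10.5 (subcutaneous injection):
  [0→1.5]: (0.00+47.17)/2 × 1.5 = 35.3775
  [1.5→7.5]: (47.17+11.70)/2 × 6 = 176.61
  [7.5→10.5]: (11.70+4.71)/2 × 3 = 24.615
  Sum = 236.6025 mg/L·hr
F = (AUC_ev/D_ev)/(AUC_iv/D_iv) = (236.6025/400)/(117/100) = 0.59150625/1.17 = 0.5056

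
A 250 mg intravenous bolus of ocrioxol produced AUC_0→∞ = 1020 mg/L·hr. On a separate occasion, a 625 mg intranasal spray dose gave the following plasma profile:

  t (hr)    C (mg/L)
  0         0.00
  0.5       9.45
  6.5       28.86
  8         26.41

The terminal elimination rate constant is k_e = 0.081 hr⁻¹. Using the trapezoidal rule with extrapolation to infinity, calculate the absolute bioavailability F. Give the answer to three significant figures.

Trapezoidal AUC_0→8 (intranasal spray):
  [0→0.5]: (0.00+9.45)/2 × 0.5 = 2.3625
  [0.5→6.5]: (9.45+28.86)/2 × 6 = 114.93
  [6.5→8]: (28.86+26.41)/2 × 1.5 = 41.4525
  Sum = 158.745 mg/L·hr
Tail: C_last/k_e = 26.41/0.081 = 326.049
AUC_0→∞ (intranasal spray) = 158.745 + 326.049 = 484.794 mg/L·hr
F = (AUC_ev/D_ev)/(AUC_iv/D_iv) = (484.794/625)/(1020/250) = 0.7756704/4.08 = 0.1901

F = 0.190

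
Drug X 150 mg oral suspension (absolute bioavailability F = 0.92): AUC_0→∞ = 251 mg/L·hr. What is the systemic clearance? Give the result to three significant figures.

CL = 0.550 L/hr

CL = F × Dose / AUC_0→∞
   = 0.92 × 150 / 251 = 0.549801 L/hr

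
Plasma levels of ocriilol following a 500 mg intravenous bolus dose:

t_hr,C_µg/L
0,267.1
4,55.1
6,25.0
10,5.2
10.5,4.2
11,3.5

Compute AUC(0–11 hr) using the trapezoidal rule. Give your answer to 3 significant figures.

AUC = 789 µg/L·hr

Trapezoidal AUC_0→11:
  [0→4]: (267.1+55.1)/2 × 4 = 644.4
  [4→6]: (55.1+25.0)/2 × 2 = 80.1
  [6→10]: (25.0+5.2)/2 × 4 = 60.4
  [10→10.5]: (5.2+4.2)/2 × 0.5 = 2.35
  [10.5→11]: (4.2+3.5)/2 × 0.5 = 1.925
  Sum = 789.175 µg/L·hr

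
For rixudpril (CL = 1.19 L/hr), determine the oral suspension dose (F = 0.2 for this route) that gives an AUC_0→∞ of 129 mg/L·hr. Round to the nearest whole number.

Dose = 768 mg

Dose = CL × AUC_0→∞ / F
     = 1.19 × 129 / 0.2 = 767.55 mg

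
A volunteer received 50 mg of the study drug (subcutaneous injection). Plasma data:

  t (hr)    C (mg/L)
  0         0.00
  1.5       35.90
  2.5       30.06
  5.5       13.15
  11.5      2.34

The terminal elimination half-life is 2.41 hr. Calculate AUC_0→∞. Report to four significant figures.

Trapezoidal AUC_0→11.5:
  [0→1.5]: (0.00+35.90)/2 × 1.5 = 26.925
  [1.5→2.5]: (35.90+30.06)/2 × 1 = 32.98
  [2.5→5.5]: (30.06+13.15)/2 × 3 = 64.815
  [5.5→11.5]: (13.15+2.34)/2 × 6 = 46.47
  Sum = 171.19 mg/L·hr
k_e = ln2 / t½ = 0.693147 / 2.41 = 0.2876 hr^-1
Extrapolated tail: C_last / k_e = 2.34 / 0.2876 = 8.136
AUC_0→∞ = 171.19 + 8.136 = 179.326 mg/L·hr

AUC = 179.3 mg/L·hr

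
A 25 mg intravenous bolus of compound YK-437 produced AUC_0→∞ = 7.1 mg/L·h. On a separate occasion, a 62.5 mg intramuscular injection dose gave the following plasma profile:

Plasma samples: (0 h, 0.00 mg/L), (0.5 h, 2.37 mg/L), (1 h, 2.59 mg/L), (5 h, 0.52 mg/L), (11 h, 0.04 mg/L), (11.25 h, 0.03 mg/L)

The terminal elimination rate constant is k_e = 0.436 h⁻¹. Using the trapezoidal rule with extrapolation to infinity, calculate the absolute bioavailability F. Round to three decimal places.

Trapezoidal AUC_0→11.25 (intramuscular injection):
  [0→0.5]: (0.00+2.37)/2 × 0.5 = 0.5925
  [0.5→1]: (2.37+2.59)/2 × 0.5 = 1.24
  [1→5]: (2.59+0.52)/2 × 4 = 6.22
  [5→11]: (0.52+0.04)/2 × 6 = 1.68
  [11→11.25]: (0.04+0.03)/2 × 0.25 = 0.00875
  Sum = 9.74125 mg/L·h
Tail: C_last/k_e = 0.03/0.436 = 0.069
AUC_0→∞ (intramuscular injection) = 9.74125 + 0.069 = 9.81025 mg/L·h
F = (AUC_ev/D_ev)/(AUC_iv/D_iv) = (9.81025/62.5)/(7.1/25) = 0.156964/0.284 = 0.5527

F = 0.553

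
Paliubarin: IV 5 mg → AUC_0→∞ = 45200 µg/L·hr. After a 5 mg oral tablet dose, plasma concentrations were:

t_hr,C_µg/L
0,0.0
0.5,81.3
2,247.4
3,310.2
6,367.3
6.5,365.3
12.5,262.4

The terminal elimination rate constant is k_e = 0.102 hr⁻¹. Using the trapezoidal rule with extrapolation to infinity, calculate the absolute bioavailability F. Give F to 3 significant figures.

F = 0.137

Trapezoidal AUC_0→12.5 (oral tablet):
  [0→0.5]: (0.0+81.3)/2 × 0.5 = 20.325
  [0.5→2]: (81.3+247.4)/2 × 1.5 = 246.525
  [2→3]: (247.4+310.2)/2 × 1 = 278.8
  [3→6]: (310.2+367.3)/2 × 3 = 1016.25
  [6→6.5]: (367.3+365.3)/2 × 0.5 = 183.15
  [6.5→12.5]: (365.3+262.4)/2 × 6 = 1883.1
  Sum = 3628.15 µg/L·hr
Tail: C_last/k_e = 262.4/0.102 = 2572.549
AUC_0→∞ (oral tablet) = 3628.15 + 2572.549 = 6200.699 µg/L·hr
F = (AUC_ev/D_ev)/(AUC_iv/D_iv) = (6200.699/5)/(45200/5) = 1240.1398/9040 = 0.1372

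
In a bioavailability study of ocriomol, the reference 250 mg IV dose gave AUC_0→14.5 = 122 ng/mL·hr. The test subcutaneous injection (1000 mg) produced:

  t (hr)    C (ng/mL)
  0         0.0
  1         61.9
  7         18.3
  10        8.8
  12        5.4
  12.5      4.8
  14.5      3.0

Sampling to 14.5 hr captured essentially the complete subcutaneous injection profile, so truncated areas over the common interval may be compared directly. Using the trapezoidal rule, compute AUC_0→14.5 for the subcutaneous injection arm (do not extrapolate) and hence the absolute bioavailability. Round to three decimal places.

F = 0.690

Trapezoidal AUC_0→14.5 (subcutaneous injection):
  [0→1]: (0.0+61.9)/2 × 1 = 30.95
  [1→7]: (61.9+18.3)/2 × 6 = 240.6
  [7→10]: (18.3+8.8)/2 × 3 = 40.65
  [10→12]: (8.8+5.4)/2 × 2 = 14.2
  [12→12.5]: (5.4+4.8)/2 × 0.5 = 2.55
  [12.5→14.5]: (4.8+3.0)/2 × 2 = 7.8
  Sum = 336.75 ng/mL·hr
F = (AUC_ev/D_ev)/(AUC_iv/D_iv) = (336.75/1000)/(122/250) = 0.33675/0.488 = 0.6901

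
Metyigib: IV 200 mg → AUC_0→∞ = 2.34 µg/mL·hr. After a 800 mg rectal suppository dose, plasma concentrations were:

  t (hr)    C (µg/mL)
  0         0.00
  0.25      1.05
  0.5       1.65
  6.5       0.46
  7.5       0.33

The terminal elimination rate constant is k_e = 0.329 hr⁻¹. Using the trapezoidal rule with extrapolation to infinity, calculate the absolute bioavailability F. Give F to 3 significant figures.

Trapezoidal AUC_0→7.5 (rectal suppository):
  [0→0.25]: (0.00+1.05)/2 × 0.25 = 0.13125
  [0.25→0.5]: (1.05+1.65)/2 × 0.25 = 0.3375
  [0.5→6.5]: (1.65+0.46)/2 × 6 = 6.33
  [6.5→7.5]: (0.46+0.33)/2 × 1 = 0.395
  Sum = 7.19375 µg/mL·hr
Tail: C_last/k_e = 0.33/0.329 = 1.003
AUC_0→∞ (rectal suppository) = 7.19375 + 1.003 = 8.19675 µg/mL·hr
F = (AUC_ev/D_ev)/(AUC_iv/D_iv) = (8.19675/800)/(2.34/200) = 0.0102459/0.0117 = 0.8757

F = 0.876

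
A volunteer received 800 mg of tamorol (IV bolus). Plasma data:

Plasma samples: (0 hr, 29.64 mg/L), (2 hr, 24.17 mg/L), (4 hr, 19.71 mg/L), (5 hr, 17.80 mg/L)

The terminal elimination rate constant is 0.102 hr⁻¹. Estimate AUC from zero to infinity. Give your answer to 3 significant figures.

AUC = 291 mg/L·hr

Trapezoidal AUC_0→5:
  [0→2]: (29.64+24.17)/2 × 2 = 53.81
  [2→4]: (24.17+19.71)/2 × 2 = 43.88
  [4→5]: (19.71+17.80)/2 × 1 = 18.755
  Sum = 116.445 mg/L·hr
Extrapolated tail: C_last / k_e = 17.80 / 0.102 = 174.510
AUC_0→∞ = 116.445 + 174.510 = 290.955 mg/L·hr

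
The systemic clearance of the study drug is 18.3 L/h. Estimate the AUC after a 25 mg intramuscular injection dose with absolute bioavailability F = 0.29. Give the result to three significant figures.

AUC = 0.396 mg/L·h

AUC_0→∞ = F × Dose / CL
        = 0.29 × 25 / 18.3 = 0.396175 mg/L·h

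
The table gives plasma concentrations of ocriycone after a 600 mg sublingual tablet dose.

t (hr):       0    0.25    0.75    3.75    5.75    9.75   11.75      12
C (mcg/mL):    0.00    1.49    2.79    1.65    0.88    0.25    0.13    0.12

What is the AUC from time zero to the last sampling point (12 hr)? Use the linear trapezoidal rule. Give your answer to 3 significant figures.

AUC = 13.1 mcg/mL·hr

Trapezoidal AUC_0→12:
  [0→0.25]: (0.00+1.49)/2 × 0.25 = 0.18625
  [0.25→0.75]: (1.49+2.79)/2 × 0.5 = 1.07
  [0.75→3.75]: (2.79+1.65)/2 × 3 = 6.66
  [3.75→5.75]: (1.65+0.88)/2 × 2 = 2.53
  [5.75→9.75]: (0.88+0.25)/2 × 4 = 2.26
  [9.75→11.75]: (0.25+0.13)/2 × 2 = 0.38
  [11.75→12]: (0.13+0.12)/2 × 0.25 = 0.03125
  Sum = 13.1175 mcg/mL·hr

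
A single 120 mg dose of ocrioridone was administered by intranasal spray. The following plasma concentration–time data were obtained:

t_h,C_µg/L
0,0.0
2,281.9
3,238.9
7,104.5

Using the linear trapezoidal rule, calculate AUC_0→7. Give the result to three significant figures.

AUC = 1230 µg/L·h

Trapezoidal AUC_0→7:
  [0→2]: (0.0+281.9)/2 × 2 = 281.9
  [2→3]: (281.9+238.9)/2 × 1 = 260.4
  [3→7]: (238.9+104.5)/2 × 4 = 686.8
  Sum = 1229.1 µg/L·h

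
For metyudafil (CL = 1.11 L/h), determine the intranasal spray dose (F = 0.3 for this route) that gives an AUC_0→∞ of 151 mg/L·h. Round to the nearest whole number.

Dose = CL × AUC_0→∞ / F
     = 1.11 × 151 / 0.3 = 558.7 mg

Dose = 559 mg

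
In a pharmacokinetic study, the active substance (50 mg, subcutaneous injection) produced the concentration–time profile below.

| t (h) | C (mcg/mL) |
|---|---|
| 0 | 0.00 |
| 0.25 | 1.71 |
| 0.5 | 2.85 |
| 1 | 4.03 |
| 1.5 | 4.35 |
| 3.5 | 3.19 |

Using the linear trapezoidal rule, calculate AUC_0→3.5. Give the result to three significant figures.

Trapezoidal AUC_0→3.5:
  [0→0.25]: (0.00+1.71)/2 × 0.25 = 0.21375
  [0.25→0.5]: (1.71+2.85)/2 × 0.25 = 0.57
  [0.5→1]: (2.85+4.03)/2 × 0.5 = 1.72
  [1→1.5]: (4.03+4.35)/2 × 0.5 = 2.095
  [1.5→3.5]: (4.35+3.19)/2 × 2 = 7.54
  Sum = 12.13875 mcg/mL·h

AUC = 12.1 mcg/mL·h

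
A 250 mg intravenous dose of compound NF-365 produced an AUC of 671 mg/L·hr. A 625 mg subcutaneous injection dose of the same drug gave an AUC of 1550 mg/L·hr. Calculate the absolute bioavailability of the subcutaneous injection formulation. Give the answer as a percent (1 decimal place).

F = 92.4%

F = (AUC_ev / D_ev) / (AUC_iv / D_iv)
  = (1550/625) / (671/250)
  = 2.48 / 2.684 = 0.9240
  = 92.40%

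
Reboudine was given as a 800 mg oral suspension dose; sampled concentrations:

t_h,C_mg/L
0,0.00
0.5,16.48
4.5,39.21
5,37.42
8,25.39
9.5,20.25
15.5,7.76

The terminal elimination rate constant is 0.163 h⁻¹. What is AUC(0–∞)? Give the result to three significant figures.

AUC = 395 mg/L·h

Trapezoidal AUC_0→15.5:
  [0→0.5]: (0.00+16.48)/2 × 0.5 = 4.12
  [0.5→4.5]: (16.48+39.21)/2 × 4 = 111.38
  [4.5→5]: (39.21+37.42)/2 × 0.5 = 19.1575
  [5→8]: (37.42+25.39)/2 × 3 = 94.215
  [8→9.5]: (25.39+20.25)/2 × 1.5 = 34.23
  [9.5→15.5]: (20.25+7.76)/2 × 6 = 84.03
  Sum = 347.1325 mg/L·h
Extrapolated tail: C_last / k_e = 7.76 / 0.163 = 47.607
AUC_0→∞ = 347.1325 + 47.607 = 394.7395 mg/L·h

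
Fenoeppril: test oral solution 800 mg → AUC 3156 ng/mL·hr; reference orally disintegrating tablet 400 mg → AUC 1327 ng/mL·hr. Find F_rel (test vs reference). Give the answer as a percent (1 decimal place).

F_rel = 118.9%

F_rel = (AUC_test/D_test) / (AUC_ref/D_ref)
      = (3156/800) / (1327/400)
      = 3.945 / 3.3175 = 1.1891 = 118.91%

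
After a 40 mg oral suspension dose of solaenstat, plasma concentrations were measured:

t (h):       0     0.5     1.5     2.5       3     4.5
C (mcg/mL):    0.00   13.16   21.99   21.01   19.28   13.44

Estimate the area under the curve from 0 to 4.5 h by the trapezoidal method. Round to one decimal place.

AUC = 77.0 mcg/mL·h

Trapezoidal AUC_0→4.5:
  [0→0.5]: (0.00+13.16)/2 × 0.5 = 3.29
  [0.5→1.5]: (13.16+21.99)/2 × 1 = 17.575
  [1.5→2.5]: (21.99+21.01)/2 × 1 = 21.5
  [2.5→3]: (21.01+19.28)/2 × 0.5 = 10.0725
  [3→4.5]: (19.28+13.44)/2 × 1.5 = 24.54
  Sum = 76.9775 mcg/mL·h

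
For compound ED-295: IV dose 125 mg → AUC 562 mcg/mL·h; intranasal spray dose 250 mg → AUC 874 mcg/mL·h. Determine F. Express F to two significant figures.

F = (AUC_ev / D_ev) / (AUC_iv / D_iv)
  = (874/250) / (562/125)
  = 3.496 / 4.496 = 0.7776

F = 0.78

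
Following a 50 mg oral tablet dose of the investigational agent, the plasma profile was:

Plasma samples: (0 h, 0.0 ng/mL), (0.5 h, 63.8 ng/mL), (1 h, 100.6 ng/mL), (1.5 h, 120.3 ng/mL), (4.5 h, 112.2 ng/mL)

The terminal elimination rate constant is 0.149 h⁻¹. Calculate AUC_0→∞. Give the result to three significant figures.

Trapezoidal AUC_0→4.5:
  [0→0.5]: (0.0+63.8)/2 × 0.5 = 15.95
  [0.5→1]: (63.8+100.6)/2 × 0.5 = 41.1
  [1→1.5]: (100.6+120.3)/2 × 0.5 = 55.225
  [1.5→4.5]: (120.3+112.2)/2 × 3 = 348.75
  Sum = 461.025 ng/mL·h
Extrapolated tail: C_last / k_e = 112.2 / 0.149 = 753.020
AUC_0→∞ = 461.025 + 753.020 = 1214.045 ng/mL·h

AUC = 1210 ng/mL·h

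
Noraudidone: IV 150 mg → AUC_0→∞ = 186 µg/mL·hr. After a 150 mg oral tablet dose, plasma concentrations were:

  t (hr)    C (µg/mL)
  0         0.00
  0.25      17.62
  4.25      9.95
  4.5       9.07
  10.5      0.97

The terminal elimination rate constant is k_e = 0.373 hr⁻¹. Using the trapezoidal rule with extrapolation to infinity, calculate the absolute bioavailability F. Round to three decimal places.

F = 0.497

Trapezoidal AUC_0→10.5 (oral tablet):
  [0→0.25]: (0.00+17.62)/2 × 0.25 = 2.2025
  [0.25→4.25]: (17.62+9.95)/2 × 4 = 55.14
  [4.25→4.5]: (9.95+9.07)/2 × 0.25 = 2.3775
  [4.5→10.5]: (9.07+0.97)/2 × 6 = 30.12
  Sum = 89.84 µg/mL·hr
Tail: C_last/k_e = 0.97/0.373 = 2.601
AUC_0→∞ (oral tablet) = 89.84 + 2.601 = 92.441 µg/mL·hr
F = (AUC_ev/D_ev)/(AUC_iv/D_iv) = (92.441/150)/(186/150) = 0.616273/1.24 = 0.4970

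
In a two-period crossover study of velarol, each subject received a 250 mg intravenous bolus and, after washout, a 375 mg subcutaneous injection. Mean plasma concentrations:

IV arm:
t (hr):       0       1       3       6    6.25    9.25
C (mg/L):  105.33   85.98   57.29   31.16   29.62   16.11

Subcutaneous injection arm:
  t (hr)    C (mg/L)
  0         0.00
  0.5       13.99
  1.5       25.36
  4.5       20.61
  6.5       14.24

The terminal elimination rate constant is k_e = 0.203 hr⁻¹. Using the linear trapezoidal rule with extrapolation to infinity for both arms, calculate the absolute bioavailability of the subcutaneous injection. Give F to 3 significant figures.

Trapezoidal AUC_0→9.25 (IV):
  [0→1]: (105.33+85.98)/2 × 1 = 95.655
  [1→3]: (85.98+57.29)/2 × 2 = 143.27
  [3→6]: (57.29+31.16)/2 × 3 = 132.675
  [6→6.25]: (31.16+29.62)/2 × 0.25 = 7.5975
  [6.25→9.25]: (29.62+16.11)/2 × 3 = 68.595
  Sum = 447.7925 mg/L·hr
IV tail: 16.11/0.203 = 79.360; AUC_iv,0→∞ = 447.7925 + 79.360 = 527.1525 mg/L·hr
Trapezoidal AUC_0→6.5 (subcutaneous injection):
  [0→0.5]: (0.00+13.99)/2 × 0.5 = 3.4975
  [0.5→1.5]: (13.99+25.36)/2 × 1 = 19.675
  [1.5→4.5]: (25.36+20.61)/2 × 3 = 68.955
  [4.5→6.5]: (20.61+14.24)/2 × 2 = 34.85
  Sum = 126.9775 mg/L·hr
subcutaneous injection tail: 14.24/0.203 = 70.148; AUC_ev,0→∞ = 126.9775 + 70.148 = 197.1255 mg/L·hr
F = (AUC_ev/D_ev)/(AUC_iv/D_iv) = (197.1255/375)/(527.1525/250) = 0.525668/2.10861 = 0.2493

F = 0.249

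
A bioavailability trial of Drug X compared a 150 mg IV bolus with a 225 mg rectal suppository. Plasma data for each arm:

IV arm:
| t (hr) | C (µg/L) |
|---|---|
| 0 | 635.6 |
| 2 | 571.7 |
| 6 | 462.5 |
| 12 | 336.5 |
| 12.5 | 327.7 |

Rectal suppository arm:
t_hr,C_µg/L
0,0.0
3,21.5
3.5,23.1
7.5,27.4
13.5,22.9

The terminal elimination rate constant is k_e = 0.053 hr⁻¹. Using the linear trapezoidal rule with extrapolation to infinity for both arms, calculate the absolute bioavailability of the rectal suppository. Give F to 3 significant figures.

F = 0.0403

Trapezoidal AUC_0→12.5 (IV):
  [0→2]: (635.6+571.7)/2 × 2 = 1207.3
  [2→6]: (571.7+462.5)/2 × 4 = 2068.4
  [6→12]: (462.5+336.5)/2 × 6 = 2397.0
  [12→12.5]: (336.5+327.7)/2 × 0.5 = 166.05
  Sum = 5838.75 µg/L·hr
IV tail: 327.7/0.053 = 6183.019; AUC_iv,0→∞ = 5838.75 + 6183.019 = 12021.769 µg/L·hr
Trapezoidal AUC_0→13.5 (rectal suppository):
  [0→3]: (0.0+21.5)/2 × 3 = 32.25
  [3→3.5]: (21.5+23.1)/2 × 0.5 = 11.15
  [3.5→7.5]: (23.1+27.4)/2 × 4 = 101.0
  [7.5→13.5]: (27.4+22.9)/2 × 6 = 150.9
  Sum = 295.3 µg/L·hr
rectal suppository tail: 22.9/0.053 = 432.075; AUC_ev,0→∞ = 295.3 + 432.075 = 727.375 µg/L·hr
F = (AUC_ev/D_ev)/(AUC_iv/D_iv) = (727.375/225)/(12021.769/150) = 3.23278/80.1451 = 0.0403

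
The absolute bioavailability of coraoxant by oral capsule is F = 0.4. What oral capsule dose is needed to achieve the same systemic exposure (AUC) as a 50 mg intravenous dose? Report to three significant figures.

For equal systemic exposure: F × D_ev = D_iv
D_ev = D_iv / F = 50 / 0.4 = 125 mg

D_oral = 125 mg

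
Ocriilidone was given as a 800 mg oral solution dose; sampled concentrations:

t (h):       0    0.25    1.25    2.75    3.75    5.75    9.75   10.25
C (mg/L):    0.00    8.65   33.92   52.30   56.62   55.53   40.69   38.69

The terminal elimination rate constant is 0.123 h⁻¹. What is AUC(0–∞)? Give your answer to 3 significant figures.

Trapezoidal AUC_0→10.25:
  [0→0.25]: (0.00+8.65)/2 × 0.25 = 1.08125
  [0.25→1.25]: (8.65+33.92)/2 × 1 = 21.285
  [1.25→2.75]: (33.92+52.30)/2 × 1.5 = 64.665
  [2.75→3.75]: (52.30+56.62)/2 × 1 = 54.46
  [3.75→5.75]: (56.62+55.53)/2 × 2 = 112.15
  [5.75→9.75]: (55.53+40.69)/2 × 4 = 192.44
  [9.75→10.25]: (40.69+38.69)/2 × 0.5 = 19.845
  Sum = 465.92625 mg/L·h
Extrapolated tail: C_last / k_e = 38.69 / 0.123 = 314.553
AUC_0→∞ = 465.92625 + 314.553 = 780.47925 mg/L·h

AUC = 780 mg/L·h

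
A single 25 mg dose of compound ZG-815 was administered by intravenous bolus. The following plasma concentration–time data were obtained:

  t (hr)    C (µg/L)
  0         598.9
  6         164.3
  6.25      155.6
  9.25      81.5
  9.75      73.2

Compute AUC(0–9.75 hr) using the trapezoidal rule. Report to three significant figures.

Trapezoidal AUC_0→9.75:
  [0→6]: (598.9+164.3)/2 × 6 = 2289.6
  [6→6.25]: (164.3+155.6)/2 × 0.25 = 39.9875
  [6.25→9.25]: (155.6+81.5)/2 × 3 = 355.65
  [9.25→9.75]: (81.5+73.2)/2 × 0.5 = 38.675
  Sum = 2723.9125 µg/L·hr

AUC = 2720 µg/L·hr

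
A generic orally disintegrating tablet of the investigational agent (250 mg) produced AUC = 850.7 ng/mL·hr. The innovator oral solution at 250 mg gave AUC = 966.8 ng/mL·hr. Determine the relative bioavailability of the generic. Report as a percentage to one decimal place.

F_rel = (AUC_test/D_test) / (AUC_ref/D_ref)
      = (850.7/250) / (966.8/250)
      = 3.4028 / 3.8672 = 0.8799 = 87.99%

F_rel = 88.0%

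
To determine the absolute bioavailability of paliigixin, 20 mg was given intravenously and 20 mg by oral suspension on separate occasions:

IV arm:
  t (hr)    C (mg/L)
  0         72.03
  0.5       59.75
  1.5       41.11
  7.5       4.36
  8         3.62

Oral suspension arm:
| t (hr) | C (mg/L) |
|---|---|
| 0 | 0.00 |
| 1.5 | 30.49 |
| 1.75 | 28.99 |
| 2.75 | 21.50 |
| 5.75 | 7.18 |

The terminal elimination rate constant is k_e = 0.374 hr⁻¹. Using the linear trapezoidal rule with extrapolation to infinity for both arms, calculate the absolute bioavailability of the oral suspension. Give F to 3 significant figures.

Trapezoidal AUC_0→8 (IV):
  [0→0.5]: (72.03+59.75)/2 × 0.5 = 32.945
  [0.5→1.5]: (59.75+41.11)/2 × 1 = 50.43
  [1.5→7.5]: (41.11+4.36)/2 × 6 = 136.41
  [7.5→8]: (4.36+3.62)/2 × 0.5 = 1.995
  Sum = 221.78 mg/L·hr
IV tail: 3.62/0.374 = 9.679; AUC_iv,0→∞ = 221.78 + 9.679 = 231.459 mg/L·hr
Trapezoidal AUC_0→5.75 (oral suspension):
  [0→1.5]: (0.00+30.49)/2 × 1.5 = 22.8675
  [1.5→1.75]: (30.49+28.99)/2 × 0.25 = 7.435
  [1.75→2.75]: (28.99+21.50)/2 × 1 = 25.245
  [2.75→5.75]: (21.50+7.18)/2 × 3 = 43.02
  Sum = 98.5675 mg/L·hr
oral suspension tail: 7.18/0.374 = 19.198; AUC_ev,0→∞ = 98.5675 + 19.198 = 117.7655 mg/L·hr
F = (AUC_ev/D_ev)/(AUC_iv/D_iv) = (117.7655/20)/(231.459/20) = 5.888275/11.57295 = 0.5088

F = 0.509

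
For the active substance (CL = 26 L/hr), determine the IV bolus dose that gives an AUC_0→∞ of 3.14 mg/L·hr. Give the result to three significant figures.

Dose = 81.6 mg

Dose_iv = CL × AUC_0→∞
     = 26 × 3.14 = 81.64 mg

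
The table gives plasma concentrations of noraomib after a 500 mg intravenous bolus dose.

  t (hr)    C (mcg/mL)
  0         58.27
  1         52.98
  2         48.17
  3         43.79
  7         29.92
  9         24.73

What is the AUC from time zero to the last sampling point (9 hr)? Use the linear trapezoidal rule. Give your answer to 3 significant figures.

Trapezoidal AUC_0→9:
  [0→1]: (58.27+52.98)/2 × 1 = 55.625
  [1→2]: (52.98+48.17)/2 × 1 = 50.575
  [2→3]: (48.17+43.79)/2 × 1 = 45.98
  [3→7]: (43.79+29.92)/2 × 4 = 147.42
  [7→9]: (29.92+24.73)/2 × 2 = 54.65
  Sum = 354.25 mcg/mL·hr

AUC = 354 mcg/mL·hr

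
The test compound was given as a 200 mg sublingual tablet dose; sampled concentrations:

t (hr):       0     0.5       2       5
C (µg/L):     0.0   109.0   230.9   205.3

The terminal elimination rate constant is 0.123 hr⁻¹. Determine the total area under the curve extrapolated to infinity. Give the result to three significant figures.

Trapezoidal AUC_0→5:
  [0→0.5]: (0.0+109.0)/2 × 0.5 = 27.25
  [0.5→2]: (109.0+230.9)/2 × 1.5 = 254.925
  [2→5]: (230.9+205.3)/2 × 3 = 654.3
  Sum = 936.475 µg/L·hr
Extrapolated tail: C_last / k_e = 205.3 / 0.123 = 1669.106
AUC_0→∞ = 936.475 + 1669.106 = 2605.581 µg/L·hr

AUC = 2610 µg/L·hr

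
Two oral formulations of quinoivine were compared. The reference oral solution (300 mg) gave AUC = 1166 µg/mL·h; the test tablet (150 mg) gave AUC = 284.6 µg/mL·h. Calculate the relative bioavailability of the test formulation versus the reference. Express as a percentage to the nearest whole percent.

F_rel = 49%

F_rel = (AUC_test/D_test) / (AUC_ref/D_ref)
      = (284.6/150) / (1166/300)
      = 1.89733 / 3.88667 = 0.4882 = 48.82%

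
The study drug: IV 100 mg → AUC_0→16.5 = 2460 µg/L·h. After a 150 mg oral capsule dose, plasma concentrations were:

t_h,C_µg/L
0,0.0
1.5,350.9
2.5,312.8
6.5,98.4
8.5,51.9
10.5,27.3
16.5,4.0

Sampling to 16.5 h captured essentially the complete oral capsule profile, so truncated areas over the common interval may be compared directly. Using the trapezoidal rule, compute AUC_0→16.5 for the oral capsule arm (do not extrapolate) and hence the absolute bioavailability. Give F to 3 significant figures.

Trapezoidal AUC_0→16.5 (oral capsule):
  [0→1.5]: (0.0+350.9)/2 × 1.5 = 263.175
  [1.5→2.5]: (350.9+312.8)/2 × 1 = 331.85
  [2.5→6.5]: (312.8+98.4)/2 × 4 = 822.4
  [6.5→8.5]: (98.4+51.9)/2 × 2 = 150.3
  [8.5→10.5]: (51.9+27.3)/2 × 2 = 79.2
  [10.5→16.5]: (27.3+4.0)/2 × 6 = 93.9
  Sum = 1740.825 µg/L·h
F = (AUC_ev/D_ev)/(AUC_iv/D_iv) = (1740.825/150)/(2460/100) = 11.6055/24.6 = 0.4718

F = 0.472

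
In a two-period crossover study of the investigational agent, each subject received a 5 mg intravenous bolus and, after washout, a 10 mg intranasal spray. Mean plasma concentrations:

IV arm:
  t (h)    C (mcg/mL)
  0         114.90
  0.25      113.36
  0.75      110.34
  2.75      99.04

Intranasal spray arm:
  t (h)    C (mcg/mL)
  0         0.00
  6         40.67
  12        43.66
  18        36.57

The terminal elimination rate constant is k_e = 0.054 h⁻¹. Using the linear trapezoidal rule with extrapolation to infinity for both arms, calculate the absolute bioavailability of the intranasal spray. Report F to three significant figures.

Trapezoidal AUC_0→2.75 (IV):
  [0→0.25]: (114.90+113.36)/2 × 0.25 = 28.5325
  [0.25→0.75]: (113.36+110.34)/2 × 0.5 = 55.925
  [0.75→2.75]: (110.34+99.04)/2 × 2 = 209.38
  Sum = 293.8375 mcg/mL·h
IV tail: 99.04/0.054 = 1834.074; AUC_iv,0→∞ = 293.8375 + 1834.074 = 2127.9115 mcg/mL·h
Trapezoidal AUC_0→18 (intranasal spray):
  [0→6]: (0.00+40.67)/2 × 6 = 122.01
  [6→12]: (40.67+43.66)/2 × 6 = 252.99
  [12→18]: (43.66+36.57)/2 × 6 = 240.69
  Sum = 615.69 mcg/mL·h
intranasal spray tail: 36.57/0.054 = 677.222; AUC_ev,0→∞ = 615.69 + 677.222 = 1292.912 mcg/mL·h
F = (AUC_ev/D_ev)/(AUC_iv/D_iv) = (1292.912/10)/(2127.9115/5) = 129.2912/425.5823 = 0.3038

F = 0.304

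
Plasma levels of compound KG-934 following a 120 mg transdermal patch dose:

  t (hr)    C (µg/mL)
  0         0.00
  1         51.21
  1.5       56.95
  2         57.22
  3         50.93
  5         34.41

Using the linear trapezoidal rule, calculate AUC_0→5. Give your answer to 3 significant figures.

Trapezoidal AUC_0→5:
  [0→1]: (0.00+51.21)/2 × 1 = 25.605
  [1→1.5]: (51.21+56.95)/2 × 0.5 = 27.04
  [1.5→2]: (56.95+57.22)/2 × 0.5 = 28.5425
  [2→3]: (57.22+50.93)/2 × 1 = 54.075
  [3→5]: (50.93+34.41)/2 × 2 = 85.34
  Sum = 220.6025 µg/mL·hr

AUC = 221 µg/mL·hr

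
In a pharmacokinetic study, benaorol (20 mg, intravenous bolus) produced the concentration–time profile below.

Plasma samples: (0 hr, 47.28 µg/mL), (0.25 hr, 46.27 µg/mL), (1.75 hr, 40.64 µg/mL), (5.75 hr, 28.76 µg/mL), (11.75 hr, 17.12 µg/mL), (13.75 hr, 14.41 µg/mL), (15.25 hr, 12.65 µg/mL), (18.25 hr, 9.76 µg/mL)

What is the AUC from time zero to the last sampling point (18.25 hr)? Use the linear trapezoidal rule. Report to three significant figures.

Trapezoidal AUC_0→18.25:
  [0→0.25]: (47.28+46.27)/2 × 0.25 = 11.69375
  [0.25→1.75]: (46.27+40.64)/2 × 1.5 = 65.1825
  [1.75→5.75]: (40.64+28.76)/2 × 4 = 138.8
  [5.75→11.75]: (28.76+17.12)/2 × 6 = 137.64
  [11.75→13.75]: (17.12+14.41)/2 × 2 = 31.53
  [13.75→15.25]: (14.41+12.65)/2 × 1.5 = 20.295
  [15.25→18.25]: (12.65+9.76)/2 × 3 = 33.615
  Sum = 438.75625 µg/mL·hr

AUC = 439 µg/mL·hr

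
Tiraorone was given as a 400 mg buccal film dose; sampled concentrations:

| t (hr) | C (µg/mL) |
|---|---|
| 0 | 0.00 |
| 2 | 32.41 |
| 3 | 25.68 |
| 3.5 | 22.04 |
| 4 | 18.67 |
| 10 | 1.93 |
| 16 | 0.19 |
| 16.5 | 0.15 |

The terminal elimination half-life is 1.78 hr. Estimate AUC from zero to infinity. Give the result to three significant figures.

AUC = 152 µg/mL·hr

Trapezoidal AUC_0→16.5:
  [0→2]: (0.00+32.41)/2 × 2 = 32.41
  [2→3]: (32.41+25.68)/2 × 1 = 29.045
  [3→3.5]: (25.68+22.04)/2 × 0.5 = 11.93
  [3.5→4]: (22.04+18.67)/2 × 0.5 = 10.1775
  [4→10]: (18.67+1.93)/2 × 6 = 61.8
  [10→16]: (1.93+0.19)/2 × 6 = 6.36
  [16→16.5]: (0.19+0.15)/2 × 0.5 = 0.085
  Sum = 151.8075 µg/mL·hr
k_e = ln2 / t½ = 0.693147 / 1.78 = 0.3894 hr^-1
Extrapolated tail: C_last / k_e = 0.15 / 0.3894 = 0.385
AUC_0→∞ = 151.8075 + 0.385 = 152.1925 µg/mL·hr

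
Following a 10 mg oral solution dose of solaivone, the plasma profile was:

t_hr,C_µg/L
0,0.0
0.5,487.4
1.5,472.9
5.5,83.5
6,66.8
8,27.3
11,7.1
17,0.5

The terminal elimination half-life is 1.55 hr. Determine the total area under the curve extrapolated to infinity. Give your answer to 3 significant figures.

AUC = 1920 µg/L·hr

Trapezoidal AUC_0→17:
  [0→0.5]: (0.0+487.4)/2 × 0.5 = 121.85
  [0.5→1.5]: (487.4+472.9)/2 × 1 = 480.15
  [1.5→5.5]: (472.9+83.5)/2 × 4 = 1112.8
  [5.5→6]: (83.5+66.8)/2 × 0.5 = 37.575
  [6→8]: (66.8+27.3)/2 × 2 = 94.1
  [8→11]: (27.3+7.1)/2 × 3 = 51.6
  [11→17]: (7.1+0.5)/2 × 6 = 22.8
  Sum = 1920.875 µg/L·hr
k_e = ln2 / t½ = 0.693147 / 1.55 = 0.4472 hr^-1
Extrapolated tail: C_last / k_e = 0.5 / 0.4472 = 1.118
AUC_0→∞ = 1920.875 + 1.118 = 1921.993 µg/L·hr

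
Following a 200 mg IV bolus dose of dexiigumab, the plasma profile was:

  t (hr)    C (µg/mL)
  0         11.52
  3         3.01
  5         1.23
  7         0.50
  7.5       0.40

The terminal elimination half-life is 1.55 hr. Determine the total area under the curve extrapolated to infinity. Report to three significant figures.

AUC = 28.9 µg/mL·hr

Trapezoidal AUC_0→7.5:
  [0→3]: (11.52+3.01)/2 × 3 = 21.795
  [3→5]: (3.01+1.23)/2 × 2 = 4.24
  [5→7]: (1.23+0.50)/2 × 2 = 1.73
  [7→7.5]: (0.50+0.40)/2 × 0.5 = 0.225
  Sum = 27.99 µg/mL·hr
k_e = ln2 / t½ = 0.693147 / 1.55 = 0.4472 hr^-1
Extrapolated tail: C_last / k_e = 0.40 / 0.4472 = 0.894
AUC_0→∞ = 27.99 + 0.894 = 28.884 µg/mL·hr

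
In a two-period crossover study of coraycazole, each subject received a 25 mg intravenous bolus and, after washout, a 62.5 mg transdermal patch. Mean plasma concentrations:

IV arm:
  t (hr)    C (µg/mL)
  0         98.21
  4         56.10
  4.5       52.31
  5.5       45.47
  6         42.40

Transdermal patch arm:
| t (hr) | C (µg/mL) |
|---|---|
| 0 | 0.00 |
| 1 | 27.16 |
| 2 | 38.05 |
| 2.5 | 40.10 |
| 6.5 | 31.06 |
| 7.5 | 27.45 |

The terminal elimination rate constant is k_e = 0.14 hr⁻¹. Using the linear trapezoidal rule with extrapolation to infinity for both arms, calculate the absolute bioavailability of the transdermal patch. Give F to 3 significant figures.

Trapezoidal AUC_0→6 (IV):
  [0→4]: (98.21+56.10)/2 × 4 = 308.62
  [4→4.5]: (56.10+52.31)/2 × 0.5 = 27.1025
  [4.5→5.5]: (52.31+45.47)/2 × 1 = 48.89
  [5.5→6]: (45.47+42.40)/2 × 0.5 = 21.9675
  Sum = 406.58 µg/mL·hr
IV tail: 42.40/0.14 = 302.857; AUC_iv,0→∞ = 406.58 + 302.857 = 709.437 µg/mL·hr
Trapezoidal AUC_0→7.5 (transdermal patch):
  [0→1]: (0.00+27.16)/2 × 1 = 13.58
  [1→2]: (27.16+38.05)/2 × 1 = 32.605
  [2→2.5]: (38.05+40.10)/2 × 0.5 = 19.5375
  [2.5→6.5]: (40.10+31.06)/2 × 4 = 142.32
  [6.5→7.5]: (31.06+27.45)/2 × 1 = 29.255
  Sum = 237.2975 µg/mL·hr
transdermal patch tail: 27.45/0.14 = 196.071; AUC_ev,0→∞ = 237.2975 + 196.071 = 433.3685 µg/mL·hr
F = (AUC_ev/D_ev)/(AUC_iv/D_iv) = (433.3685/62.5)/(709.437/25) = 6.933896/28.37748 = 0.2443

F = 0.244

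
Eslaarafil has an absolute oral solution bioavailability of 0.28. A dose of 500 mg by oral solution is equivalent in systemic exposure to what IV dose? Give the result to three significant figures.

Systemic exposure from an extravascular dose = F × D_ev, so the equivalent IV dose is F × D_ev.
D_iv = F × D_ev = 0.28 × 500 = 140 mg

D_iv = 140 mg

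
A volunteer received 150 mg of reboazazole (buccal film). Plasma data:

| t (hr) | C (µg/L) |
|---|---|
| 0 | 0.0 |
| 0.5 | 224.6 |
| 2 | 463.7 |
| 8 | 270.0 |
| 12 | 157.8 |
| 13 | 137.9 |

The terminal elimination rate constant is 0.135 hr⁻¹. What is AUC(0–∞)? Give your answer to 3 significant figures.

AUC = 4800 µg/L·hr

Trapezoidal AUC_0→13:
  [0→0.5]: (0.0+224.6)/2 × 0.5 = 56.15
  [0.5→2]: (224.6+463.7)/2 × 1.5 = 516.225
  [2→8]: (463.7+270.0)/2 × 6 = 2201.1
  [8→12]: (270.0+157.8)/2 × 4 = 855.6
  [12→13]: (157.8+137.9)/2 × 1 = 147.85
  Sum = 3776.925 µg/L·hr
Extrapolated tail: C_last / k_e = 137.9 / 0.135 = 1021.481
AUC_0→∞ = 3776.925 + 1021.481 = 4798.406 µg/L·hr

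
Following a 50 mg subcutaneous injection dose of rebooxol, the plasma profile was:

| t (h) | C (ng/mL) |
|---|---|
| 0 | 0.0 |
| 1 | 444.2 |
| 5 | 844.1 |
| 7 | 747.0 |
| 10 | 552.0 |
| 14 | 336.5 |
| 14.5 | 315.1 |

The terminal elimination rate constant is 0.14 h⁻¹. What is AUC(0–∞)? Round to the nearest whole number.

Trapezoidal AUC_0→14.5:
  [0→1]: (0.0+444.2)/2 × 1 = 222.1
  [1→5]: (444.2+844.1)/2 × 4 = 2576.6
  [5→7]: (844.1+747.0)/2 × 2 = 1591.1
  [7→10]: (747.0+552.0)/2 × 3 = 1948.5
  [10→14]: (552.0+336.5)/2 × 4 = 1777.0
  [14→14.5]: (336.5+315.1)/2 × 0.5 = 162.9
  Sum = 8278.2 ng/mL·h
Extrapolated tail: C_last / k_e = 315.1 / 0.14 = 2250.714
AUC_0→∞ = 8278.2 + 2250.714 = 10528.914 ng/mL·h

AUC = 10529 ng/mL·h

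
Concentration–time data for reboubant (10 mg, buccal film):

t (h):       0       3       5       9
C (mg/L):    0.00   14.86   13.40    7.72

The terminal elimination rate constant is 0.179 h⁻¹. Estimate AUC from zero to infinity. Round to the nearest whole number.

AUC = 136 mg/L·h

Trapezoidal AUC_0→9:
  [0→3]: (0.00+14.86)/2 × 3 = 22.29
  [3→5]: (14.86+13.40)/2 × 2 = 28.26
  [5→9]: (13.40+7.72)/2 × 4 = 42.24
  Sum = 92.79 mg/L·h
Extrapolated tail: C_last / k_e = 7.72 / 0.179 = 43.128
AUC_0→∞ = 92.79 + 43.128 = 135.918 mg/L·h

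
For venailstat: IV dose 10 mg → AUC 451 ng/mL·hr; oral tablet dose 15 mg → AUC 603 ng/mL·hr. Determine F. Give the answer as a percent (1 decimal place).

F = (AUC_ev / D_ev) / (AUC_iv / D_iv)
  = (603/15) / (451/10)
  = 40.2 / 45.1 = 0.8914
  = 89.14%

F = 89.1%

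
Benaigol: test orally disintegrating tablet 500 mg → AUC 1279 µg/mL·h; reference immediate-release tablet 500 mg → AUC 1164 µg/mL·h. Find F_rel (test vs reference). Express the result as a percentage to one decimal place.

F_rel = 109.9%

F_rel = (AUC_test/D_test) / (AUC_ref/D_ref)
      = (1279/500) / (1164/500)
      = 2.558 / 2.328 = 1.0988 = 109.88%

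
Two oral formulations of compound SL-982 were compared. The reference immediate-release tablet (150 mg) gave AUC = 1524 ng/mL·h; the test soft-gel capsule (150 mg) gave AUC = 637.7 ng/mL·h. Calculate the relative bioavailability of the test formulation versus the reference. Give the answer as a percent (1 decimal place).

F_rel = 41.8%

F_rel = (AUC_test/D_test) / (AUC_ref/D_ref)
      = (637.7/150) / (1524/150)
      = 4.25133 / 10.16 = 0.4184 = 41.84%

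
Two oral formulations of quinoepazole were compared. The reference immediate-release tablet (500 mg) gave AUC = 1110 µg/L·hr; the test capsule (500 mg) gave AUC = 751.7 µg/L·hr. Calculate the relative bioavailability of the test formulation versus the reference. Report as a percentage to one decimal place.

F_rel = (AUC_test/D_test) / (AUC_ref/D_ref)
      = (751.7/500) / (1110/500)
      = 1.5034 / 2.22 = 0.6772 = 67.72%

F_rel = 67.7%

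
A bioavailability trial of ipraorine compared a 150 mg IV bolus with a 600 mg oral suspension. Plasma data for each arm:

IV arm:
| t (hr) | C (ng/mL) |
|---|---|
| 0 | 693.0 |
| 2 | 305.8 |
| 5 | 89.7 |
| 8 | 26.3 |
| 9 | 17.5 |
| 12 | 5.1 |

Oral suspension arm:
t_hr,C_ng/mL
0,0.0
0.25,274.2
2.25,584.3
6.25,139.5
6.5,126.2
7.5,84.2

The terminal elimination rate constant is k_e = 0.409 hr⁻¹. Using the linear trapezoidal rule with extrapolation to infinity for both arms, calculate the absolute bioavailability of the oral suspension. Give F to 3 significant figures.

F = 0.366

Trapezoidal AUC_0→12 (IV):
  [0→2]: (693.0+305.8)/2 × 2 = 998.8
  [2→5]: (305.8+89.7)/2 × 3 = 593.25
  [5→8]: (89.7+26.3)/2 × 3 = 174.0
  [8→9]: (26.3+17.5)/2 × 1 = 21.9
  [9→12]: (17.5+5.1)/2 × 3 = 33.9
  Sum = 1821.85 ng/mL·hr
IV tail: 5.1/0.409 = 12.469; AUC_iv,0→∞ = 1821.85 + 12.469 = 1834.319 ng/mL·hr
Trapezoidal AUC_0→7.5 (oral suspension):
  [0→0.25]: (0.0+274.2)/2 × 0.25 = 34.275
  [0.25→2.25]: (274.2+584.3)/2 × 2 = 858.5
  [2.25→6.25]: (584.3+139.5)/2 × 4 = 1447.6
  [6.25→6.5]: (139.5+126.2)/2 × 0.25 = 33.2125
  [6.5→7.5]: (126.2+84.2)/2 × 1 = 105.2
  Sum = 2478.7875 ng/mL·hr
oral suspension tail: 84.2/0.409 = 205.868; AUC_ev,0→∞ = 2478.7875 + 205.868 = 2684.6555 ng/mL·hr
F = (AUC_ev/D_ev)/(AUC_iv/D_iv) = (2684.6555/600)/(1834.319/150) = 4.47443/12.2288 = 0.3659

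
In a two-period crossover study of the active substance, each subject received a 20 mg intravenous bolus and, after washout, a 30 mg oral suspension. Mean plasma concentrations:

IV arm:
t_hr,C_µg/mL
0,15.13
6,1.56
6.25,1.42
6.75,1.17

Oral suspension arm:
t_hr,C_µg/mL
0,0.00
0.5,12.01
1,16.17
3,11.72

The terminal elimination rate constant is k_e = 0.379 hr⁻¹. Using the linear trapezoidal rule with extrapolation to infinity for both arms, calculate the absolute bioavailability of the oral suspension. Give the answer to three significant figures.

F = 0.847

Trapezoidal AUC_0→6.75 (IV):
  [0→6]: (15.13+1.56)/2 × 6 = 50.07
  [6→6.25]: (1.56+1.42)/2 × 0.25 = 0.3725
  [6.25→6.75]: (1.42+1.17)/2 × 0.5 = 0.6475
  Sum = 51.09 µg/mL·hr
IV tail: 1.17/0.379 = 3.087; AUC_iv,0→∞ = 51.09 + 3.087 = 54.177 µg/mL·hr
Trapezoidal AUC_0→3 (oral suspension):
  [0→0.5]: (0.00+12.01)/2 × 0.5 = 3.0025
  [0.5→1]: (12.01+16.17)/2 × 0.5 = 7.045
  [1→3]: (16.17+11.72)/2 × 2 = 27.89
  Sum = 37.9375 µg/mL·hr
oral suspension tail: 11.72/0.379 = 30.923; AUC_ev,0→∞ = 37.9375 + 30.923 = 68.8605 µg/mL·hr
F = (AUC_ev/D_ev)/(AUC_iv/D_iv) = (68.8605/30)/(54.177/20) = 2.29535/2.70885 = 0.8474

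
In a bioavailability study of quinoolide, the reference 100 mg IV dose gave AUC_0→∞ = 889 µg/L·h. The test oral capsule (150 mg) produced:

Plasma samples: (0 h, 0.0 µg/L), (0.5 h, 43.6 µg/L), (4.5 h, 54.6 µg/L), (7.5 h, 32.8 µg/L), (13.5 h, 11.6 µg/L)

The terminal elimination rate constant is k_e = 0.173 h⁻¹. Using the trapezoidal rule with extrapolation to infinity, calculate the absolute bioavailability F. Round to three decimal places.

F = 0.404

Trapezoidal AUC_0→13.5 (oral capsule):
  [0→0.5]: (0.0+43.6)/2 × 0.5 = 10.9
  [0.5→4.5]: (43.6+54.6)/2 × 4 = 196.4
  [4.5→7.5]: (54.6+32.8)/2 × 3 = 131.1
  [7.5→13.5]: (32.8+11.6)/2 × 6 = 133.2
  Sum = 471.6 µg/L·h
Tail: C_last/k_e = 11.6/0.173 = 67.052
AUC_0→∞ (oral capsule) = 471.6 + 67.052 = 538.652 µg/L·h
F = (AUC_ev/D_ev)/(AUC_iv/D_iv) = (538.652/150)/(889/100) = 3.59101/8.89 = 0.4039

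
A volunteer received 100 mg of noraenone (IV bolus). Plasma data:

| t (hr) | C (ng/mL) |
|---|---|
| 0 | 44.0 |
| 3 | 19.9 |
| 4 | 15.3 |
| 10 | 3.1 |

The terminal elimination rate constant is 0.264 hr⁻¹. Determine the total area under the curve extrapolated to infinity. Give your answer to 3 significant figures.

AUC = 180 ng/mL·hr

Trapezoidal AUC_0→10:
  [0→3]: (44.0+19.9)/2 × 3 = 95.85
  [3→4]: (19.9+15.3)/2 × 1 = 17.6
  [4→10]: (15.3+3.1)/2 × 6 = 55.2
  Sum = 168.65 ng/mL·hr
Extrapolated tail: C_last / k_e = 3.1 / 0.264 = 11.742
AUC_0→∞ = 168.65 + 11.742 = 180.392 ng/mL·hr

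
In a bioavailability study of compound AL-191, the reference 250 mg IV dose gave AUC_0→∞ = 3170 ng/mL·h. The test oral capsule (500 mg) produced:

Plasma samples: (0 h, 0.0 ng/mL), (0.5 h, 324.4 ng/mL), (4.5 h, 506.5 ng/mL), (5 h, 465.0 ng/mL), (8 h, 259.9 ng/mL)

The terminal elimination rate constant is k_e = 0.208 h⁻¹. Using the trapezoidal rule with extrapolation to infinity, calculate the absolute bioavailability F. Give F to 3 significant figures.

F = 0.682

Trapezoidal AUC_0→8 (oral capsule):
  [0→0.5]: (0.0+324.4)/2 × 0.5 = 81.1
  [0.5→4.5]: (324.4+506.5)/2 × 4 = 1661.8
  [4.5→5]: (506.5+465.0)/2 × 0.5 = 242.875
  [5→8]: (465.0+259.9)/2 × 3 = 1087.35
  Sum = 3073.125 ng/mL·h
Tail: C_last/k_e = 259.9/0.208 = 1249.519
AUC_0→∞ (oral capsule) = 3073.125 + 1249.519 = 4322.644 ng/mL·h
F = (AUC_ev/D_ev)/(AUC_iv/D_iv) = (4322.644/500)/(3170/250) = 8.645288/12.68 = 0.6818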